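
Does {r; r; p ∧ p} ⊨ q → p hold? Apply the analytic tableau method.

Yes

Initial set: {r; r; (p ∧ p); ¬(q → p)}.
(p ∧ p): α-rule — add p, p.
¬(q → p): α-rule — add q, ¬p.
× closes — contains both p and ¬p.
All 1 branch closes.
Every branch closed, so the premises entail the conclusion.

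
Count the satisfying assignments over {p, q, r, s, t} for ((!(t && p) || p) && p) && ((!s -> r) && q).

Initial set: {T (((!(t && p) || p) && p) && ((!s -> r) && q))}.
T (((!(t && p) || p) && p) && ((!s -> r) && q)): α-rule — add T ((!(t && p) || p) && p), T ((!s -> r) && q).
T ((!(t && p) || p) && p): α-rule — add T (!(t && p) || p), T p.
T ((!s -> r) && q): α-rule — add T (!s -> r), T q.
T (!(t && p) || p): β-rule — branch into T !(t && p)  //  T p.
  branch 1 (add T !(t && p)):
    T (!s -> r): β-rule — branch into F !s  //  T r.
      branch 1.1 (add F !s):
        T !(t && p): β-rule — branch into F t  //  F p.
          branch 1.1.1 (add F t):
            ○ open, literals {p=true, q=true, s=true, t=false}.
          branch 1.1.2 (add F p):
            × closes — contains both p and !p.
      branch 1.2 (add T r):
        T !(t && p): β-rule — branch into F t  //  F p.
          branch 1.2.1 (add F t):
            ○ open, literals {p=true, q=true, r=true, t=false}.
          branch 1.2.2 (add F p):
            × closes — contains both p and !p.
  branch 2 (add T p):
    T (!s -> r): β-rule — branch into F !s  //  T r.
      branch 2.1 (add F !s):
        ○ open, literals {p=true, q=true, s=true}.
      branch 2.2 (add T r):
        ○ open, literals {p=true, q=true, r=true}.
2 branches closed, 4 open.
Each open branch fixes some atoms; the unmentioned ones are free. Counting distinct full assignments: branch {p=true, q=true, s=true, t=false} (r) contributes 2 new; branch {p=true, q=true, r=true, t=false} (s) contributes 1 new; branch {p=true, q=true, s=true} (r, t) contributes 2 new; branch {p=true, q=true, r=true} (s, t) contributes 1 new. Total: 6.

6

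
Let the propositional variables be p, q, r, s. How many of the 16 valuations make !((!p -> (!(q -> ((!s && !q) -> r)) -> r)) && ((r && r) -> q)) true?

4

Initial set: {T !((!p -> (!(q -> ((!s && !q) -> r)) -> r)) && ((r && r) -> q))}.
T !((!p -> (!(q -> ((!s && !q) -> r)) -> r)) && ((r && r) -> q)): β-rule — branch into F (!p -> (!(q -> ((!s && !q) -> r)) -> r))  //  F ((r && r) -> q).
  branch 1 (add F (!p -> (!(q -> ((!s && !q) -> r)) -> r))):
    F (!p -> (!(q -> ((!s && !q) -> r)) -> r)): α-rule — add T !p, F (!(q -> ((!s && !q) -> r)) -> r).
    F (!(q -> ((!s && !q) -> r)) -> r): α-rule — add T !(q -> ((!s && !q) -> r)), F r.
    T !(q -> ((!s && !q) -> r)): α-rule — add T q, F ((!s && !q) -> r).
    F ((!s && !q) -> r): α-rule — add T (!s && !q), F r.
    T (!s && !q): α-rule — add T !s, T !q.
    × closes — contains both q and !q.
  branch 2 (add F ((r && r) -> q)):
    F ((r && r) -> q): α-rule — add T (r && r), F q.
    T (r && r): α-rule — add T r, T r.
    ○ open, literals {q=F, r=T}.
1 branch closed, 1 open.
Each open branch fixes some atoms; the unmentioned ones are free. Counting distinct full assignments: branch {q=F, r=T} (p, s) contributes 4 new. Total: 4.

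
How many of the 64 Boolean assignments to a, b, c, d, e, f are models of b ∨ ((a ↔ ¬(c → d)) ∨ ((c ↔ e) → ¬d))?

Initial set: {(b ∨ ((a ↔ ¬(c → d)) ∨ ((c ↔ e) → ¬d)))}.
(b ∨ ((a ↔ ¬(c → d)) ∨ ((c ↔ e) → ¬d))): β-rule — branch into b  //  ((a ↔ ¬(c → d)) ∨ ((c ↔ e) → ¬d)).
  branch 1 (add b):
    ○ open, literals {b=1}.
  branch 2 (add ((a ↔ ¬(c → d)) ∨ ((c ↔ e) → ¬d))):
    ((a ↔ ¬(c → d)) ∨ ((c ↔ e) → ¬d)): β-rule — branch into (a ↔ ¬(c → d))  //  ((c ↔ e) → ¬d).
      branch 2.1 (add (a ↔ ¬(c → d))):
        (a ↔ ¬(c → d)): β-rule — branch into a, ¬(c → d)  //  ¬a, ¬¬(c → d).
          branch 2.1.1 (add a, ¬(c → d)):
            ¬(c → d): α-rule — add c, ¬d.
            ○ open, literals {a=1, c=1, d=0}.
          branch 2.1.2 (add ¬a, ¬¬(c → d)):
            ¬¬(c → d): β-rule — branch into ¬c  //  d.
              branch 2.1.2.1 (add ¬c):
                ○ open, literals {a=0, c=0}.
              branch 2.1.2.2 (add d):
                ○ open, literals {a=0, d=1}.
      branch 2.2 (add ((c ↔ e) → ¬d)):
        ((c ↔ e) → ¬d): β-rule — branch into ¬(c ↔ e)  //  ¬d.
          branch 2.2.1 (add ¬(c ↔ e)):
            ¬(c ↔ e): β-rule — branch into c, ¬e  //  ¬c, e.
              branch 2.2.1.1 (add c, ¬e):
                ○ open, literals {c=1, e=0}.
              branch 2.2.1.2 (add ¬c, e):
                ○ open, literals {c=0, e=1}.
          branch 2.2.2 (add ¬d):
            ○ open, literals {d=0}.
0 branches closed, 7 open.
Each open branch fixes some atoms; the unmentioned ones are free. Counting distinct full assignments: branch {b=1} (a, c, d, e, f) contributes 32 new; branch {a=1, c=1, d=0} (b, e, f) contributes 4 new; branch {a=0, c=0} (b, d, e, f) contributes 8 new; branch {a=0, d=1} (b, c, e, f) contributes 4 new; branch {c=1, e=0} (a, b, d, f) contributes 4 new; branch {c=0, e=1} (a, b, d, f) contributes 4 new; branch {d=0} (a, b, c, e, f) contributes 4 new. Total: 60.

60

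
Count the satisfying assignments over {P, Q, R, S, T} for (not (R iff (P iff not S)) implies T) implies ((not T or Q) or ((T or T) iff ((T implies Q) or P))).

28

Initial set: {((not (R iff (P iff not S)) implies T) implies ((not T or Q) or ((T or T) iff ((T implies Q) or P))))}.
((not (R iff (P iff not S)) implies T) implies ((not T or Q) or ((T or T) iff ((T implies Q) or P)))): β-rule — branch into not (not (R iff (P iff not S)) implies T)  //  ((not T or Q) or ((T or T) iff ((T implies Q) or P))).
  branch 1 (add not (not (R iff (P iff not S)) implies T)):
    not (not (R iff (P iff not S)) implies T): α-rule — add not (R iff (P iff not S)), not T.
    not (R iff (P iff not S)): β-rule — branch into R, not (P iff not S)  //  not R, (P iff not S).
      branch 1.1 (add R, not (P iff not S)):
        not (P iff not S): β-rule — branch into P, not not S  //  not P, not S.
          branch 1.1.1 (add P, not not S):
            ○ open, literals {P=T, R=T, S=T, T=F}.
          branch 1.1.2 (add not P, not S):
            ○ open, literals {P=F, R=T, S=F, T=F}.
      branch 1.2 (add not R, (P iff not S)):
        (P iff not S): β-rule — branch into P, not S  //  not P, not not S.
          branch 1.2.1 (add P, not S):
            ○ open, literals {P=T, R=F, S=F, T=F}.
          branch 1.2.2 (add not P, not not S):
            ○ open, literals {P=F, R=F, S=T, T=F}.
  branch 2 (add ((not T or Q) or ((T or T) iff ((T implies Q) or P)))):
    ((not T or Q) or ((T or T) iff ((T implies Q) or P))): β-rule — branch into (not T or Q)  //  ((T or T) iff ((T implies Q) or P)).
      branch 2.1 (add (not T or Q)):
        (not T or Q): β-rule — branch into not T  //  Q.
          branch 2.1.1 (add not T):
            ○ open, literals {T=F}.
          branch 2.1.2 (add Q):
            ○ open, literals {Q=T}.
      branch 2.2 (add ((T or T) iff ((T implies Q) or P))):
        ((T or T) iff ((T implies Q) or P)): β-rule — branch into (T or T), ((T implies Q) or P)  //  not (T or T), not ((T implies Q) or P).
          branch 2.2.1 (add (T or T), ((T implies Q) or P)):
            (T or T): β-rule — branch into T  //  T.
              branch 2.2.1.1 (add T):
                ((T implies Q) or P): β-rule — branch into (T implies Q)  //  P.
                  branch 2.2.1.1.1 (add (T implies Q)):
                    (T implies Q): β-rule — branch into not T  //  Q.
                      branch 2.2.1.1.1.1 (add not T):
                        × closes — contains both T and not T.
                      branch 2.2.1.1.1.2 (add Q):
                        ○ open, literals {Q=T, T=T}.
                  branch 2.2.1.1.2 (add P):
                    ○ open, literals {P=T, T=T}.
              branch 2.2.1.2 (add T):
                ((T implies Q) or P): β-rule — branch into (T implies Q)  //  P.
                  branch 2.2.1.2.1 (add (T implies Q)):
                    (T implies Q): β-rule — branch into not T  //  Q.
                      branch 2.2.1.2.1.1 (add not T):
                        × closes — contains both T and not T.
                      branch 2.2.1.2.1.2 (add Q):
                        ○ open, literals {Q=T, T=T}.
                  branch 2.2.1.2.2 (add P):
                    ○ open, literals {P=T, T=T}.
          branch 2.2.2 (add not (T or T), not ((T implies Q) or P)):
            not (T or T): α-rule — add not T, not T.
            not ((T implies Q) or P): α-rule — add not (T implies Q), not P.
            not (T implies Q): α-rule — add T, not Q.
            × closes — contains both T and not T.
3 branches closed, 10 open.
Each open branch fixes some atoms; the unmentioned ones are free. Counting distinct full assignments: branch {P=T, R=T, S=T, T=F} (Q) contributes 2 new; branch {P=F, R=T, S=F, T=F} (Q) contributes 2 new; branch {P=T, R=F, S=F, T=F} (Q) contributes 2 new; branch {P=F, R=F, S=T, T=F} (Q) contributes 2 new; branch {T=F} (P, Q, R, S) contributes 8 new; branch {Q=T} (P, R, S, T) contributes 8 new; branch {Q=T, T=T} (P, R, S) contributes 0 new; branch {P=T, T=T} (Q, R, S) contributes 4 new; branch {Q=T, T=T} (P, R, S) contributes 0 new; branch {P=T, T=T} (Q, R, S) contributes 0 new. Total: 28.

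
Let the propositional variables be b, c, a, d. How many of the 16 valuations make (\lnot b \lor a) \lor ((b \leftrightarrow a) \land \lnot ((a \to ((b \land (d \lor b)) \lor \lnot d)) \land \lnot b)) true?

Initial set: {((\lnot b \lor a) \lor ((b \leftrightarrow a) \land \lnot ((a \to ((b \land (d \lor b)) \lor \lnot d)) \land \lnot b)))}.
((\lnot b \lor a) \lor ((b \leftrightarrow a) \land \lnot ((a \to ((b \land (d \lor b)) \lor \lnot d)) \land \lnot b))): β-rule — branch into (\lnot b \lor a)  //  ((b \leftrightarrow a) \land \lnot ((a \to ((b \land (d \lor b)) \lor \lnot d)) \land \lnot b)).
  branch 1 (add (\lnot b \lor a)):
    (\lnot b \lor a): β-rule — branch into \lnot b  //  a.
      branch 1.1 (add \lnot b):
        ○ open, literals {b=false}.
      branch 1.2 (add a):
        ○ open, literals {a=true}.
  branch 2 (add ((b \leftrightarrow a) \land \lnot ((a \to ((b \land (d \lor b)) \lor \lnot d)) \land \lnot b))):
    ((b \leftrightarrow a) \land \lnot ((a \to ((b \land (d \lor b)) \lor \lnot d)) \land \lnot b)): α-rule — add (b \leftrightarrow a), \lnot ((a \to ((b \land (d \lor b)) \lor \lnot d)) \land \lnot b).
    (b \leftrightarrow a): β-rule — branch into b, a  //  \lnot b, \lnot a.
      branch 2.1 (add b, a):
        \lnot ((a \to ((b \land (d \lor b)) \lor \lnot d)) \land \lnot b): β-rule — branch into \lnot (a \to ((b \land (d \lor b)) \lor \lnot d))  //  \lnot \lnot b.
          branch 2.1.1 (add \lnot (a \to ((b \land (d \lor b)) \lor \lnot d))):
            \lnot (a \to ((b \land (d \lor b)) \lor \lnot d)): α-rule — add a, \lnot ((b \land (d \lor b)) \lor \lnot d).
            \lnot ((b \land (d \lor b)) \lor \lnot d): α-rule — add \lnot (b \land (d \lor b)), \lnot \lnot d.
            \lnot (b \land (d \lor b)): β-rule — branch into \lnot b  //  \lnot (d \lor b).
              branch 2.1.1.1 (add \lnot b):
                × closes — contains both b and \lnot b.
              branch 2.1.1.2 (add \lnot (d \lor b)):
                \lnot (d \lor b): α-rule — add \lnot d, \lnot b.
                × closes — contains both d and \lnot d.
          branch 2.1.2 (add \lnot \lnot b):
            ○ open, literals {a=true, b=true}.
      branch 2.2 (add \lnot b, \lnot a):
        \lnot ((a \to ((b \land (d \lor b)) \lor \lnot d)) \land \lnot b): β-rule — branch into \lnot (a \to ((b \land (d \lor b)) \lor \lnot d))  //  \lnot \lnot b.
          branch 2.2.1 (add \lnot (a \to ((b \land (d \lor b)) \lor \lnot d))):
            \lnot (a \to ((b \land (d \lor b)) \lor \lnot d)): α-rule — add a, \lnot ((b \land (d \lor b)) \lor \lnot d).
            × closes — contains both a and \lnot a.
          branch 2.2.2 (add \lnot \lnot b):
            × closes — contains both b and \lnot b.
4 branches closed, 3 open.
Each open branch fixes some atoms; the unmentioned ones are free. Counting distinct full assignments: branch {b=false} (c, a, d) contributes 8 new; branch {a=true} (b, c, d) contributes 4 new; branch {a=true, b=true} (c, d) contributes 0 new. Total: 12.

12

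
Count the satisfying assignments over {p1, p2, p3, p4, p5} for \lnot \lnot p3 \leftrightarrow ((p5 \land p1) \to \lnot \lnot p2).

Initial set: {(\lnot \lnot p3 \leftrightarrow ((p5 \land p1) \to \lnot \lnot p2))}.
(\lnot \lnot p3 \leftrightarrow ((p5 \land p1) \to \lnot \lnot p2)): β-rule — branch into \lnot \lnot p3, ((p5 \land p1) \to \lnot \lnot p2)  //  \lnot \lnot \lnot p3, \lnot ((p5 \land p1) \to \lnot \lnot p2).
  branch 1 (add \lnot \lnot p3, ((p5 \land p1) \to \lnot \lnot p2)):
    \lnot \lnot p3: drop double negation, giving p3.
    ((p5 \land p1) \to \lnot \lnot p2): β-rule — branch into \lnot (p5 \land p1)  //  \lnot \lnot p2.
      branch 1.1 (add \lnot (p5 \land p1)):
        \lnot (p5 \land p1): β-rule — branch into \lnot p5  //  \lnot p1.
          branch 1.1.1 (add \lnot p5):
            ○ open, literals {p3=true, p5=false}.
          branch 1.1.2 (add \lnot p1):
            ○ open, literals {p1=false, p3=true}.
      branch 1.2 (add \lnot \lnot p2):
        \lnot \lnot p2: drop double negation, giving p2.
        ○ open, literals {p2=true, p3=true}.
  branch 2 (add \lnot \lnot \lnot p3, \lnot ((p5 \land p1) \to \lnot \lnot p2)):
    \lnot \lnot \lnot p3: drop double negation, giving \lnot p3.
    \lnot ((p5 \land p1) \to \lnot \lnot p2): α-rule — add (p5 \land p1), \lnot \lnot \lnot p2.
    (p5 \land p1): α-rule — add p5, p1.
    \lnot \lnot \lnot p2: drop double negation, giving \lnot p2.
    ○ open, literals {p1=true, p2=false, p3=false, p5=true}.
0 branches closed, 4 open.
Each open branch fixes some atoms; the unmentioned ones are free. Counting distinct full assignments: branch {p3=true, p5=false} (p1, p2, p4) contributes 8 new; branch {p1=false, p3=true} (p2, p4, p5) contributes 4 new; branch {p2=true, p3=true} (p1, p4, p5) contributes 2 new; branch {p1=true, p2=false, p3=false, p5=true} (p4) contributes 2 new. Total: 16.

16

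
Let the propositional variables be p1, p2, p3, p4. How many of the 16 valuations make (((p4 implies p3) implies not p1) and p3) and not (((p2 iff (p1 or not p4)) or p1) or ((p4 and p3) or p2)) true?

Initial set: {((((p4 implies p3) implies not p1) and p3) and not (((p2 iff (p1 or not p4)) or p1) or ((p4 and p3) or p2)))}.
((((p4 implies p3) implies not p1) and p3) and not (((p2 iff (p1 or not p4)) or p1) or ((p4 and p3) or p2))): α-rule — add (((p4 implies p3) implies not p1) and p3), not (((p2 iff (p1 or not p4)) or p1) or ((p4 and p3) or p2)).
(((p4 implies p3) implies not p1) and p3): α-rule — add ((p4 implies p3) implies not p1), p3.
not (((p2 iff (p1 or not p4)) or p1) or ((p4 and p3) or p2)): α-rule — add not ((p2 iff (p1 or not p4)) or p1), not ((p4 and p3) or p2).
not ((p2 iff (p1 or not p4)) or p1): α-rule — add not (p2 iff (p1 or not p4)), not p1.
not ((p4 and p3) or p2): α-rule — add not (p4 and p3), not p2.
((p4 implies p3) implies not p1): β-rule — branch into not (p4 implies p3)  //  not p1.
  branch 1 (add not (p4 implies p3)):
    not (p4 implies p3): α-rule — add p4, not p3.
    × closes — contains both p3 and not p3.
  branch 2 (add not p1):
    not (p2 iff (p1 or not p4)): β-rule — branch into p2, not (p1 or not p4)  //  not p2, (p1 or not p4).
      branch 2.1 (add p2, not (p1 or not p4)):
        × closes — contains both p2 and not p2.
      branch 2.2 (add not p2, (p1 or not p4)):
        not (p4 and p3): β-rule — branch into not p4  //  not p3.
          branch 2.2.1 (add not p4):
            (p1 or not p4): β-rule — branch into p1  //  not p4.
              branch 2.2.1.1 (add p1):
                × closes — contains both p1 and not p1.
              branch 2.2.1.2 (add not p4):
                ○ open, literals {p1=0, p2=0, p3=1, p4=0}.
          branch 2.2.2 (add not p3):
            × closes — contains both p3 and not p3.
4 branches closed, 1 open.
Each open branch fixes some atoms; the unmentioned ones are free. Counting distinct full assignments: branch {p1=0, p2=0, p3=1, p4=0} (none free) contributes 1 new. Total: 1.

1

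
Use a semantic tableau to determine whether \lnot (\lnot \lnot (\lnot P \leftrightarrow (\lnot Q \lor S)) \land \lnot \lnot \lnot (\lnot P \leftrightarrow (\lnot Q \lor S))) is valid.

Valid

Assume the negation and expand:
Initial set: {\lnot \lnot (\lnot \lnot (\lnot P \leftrightarrow (\lnot Q \lor S)) \land \lnot \lnot \lnot (\lnot P \leftrightarrow (\lnot Q \lor S)))}.
\lnot \lnot (\lnot \lnot (\lnot P \leftrightarrow (\lnot Q \lor S)) \land \lnot \lnot \lnot (\lnot P \leftrightarrow (\lnot Q \lor S))): α-rule — add \lnot \lnot (\lnot P \leftrightarrow (\lnot Q \lor S)), \lnot \lnot \lnot (\lnot P \leftrightarrow (\lnot Q \lor S)).
\lnot \lnot (\lnot P \leftrightarrow (\lnot Q \lor S)): drop double negation, giving (\lnot P \leftrightarrow (\lnot Q \lor S)).
\lnot \lnot \lnot (\lnot P \leftrightarrow (\lnot Q \lor S)): drop double negation, giving \lnot (\lnot P \leftrightarrow (\lnot Q \lor S)).
(\lnot P \leftrightarrow (\lnot Q \lor S)): β-rule — branch into \lnot P, (\lnot Q \lor S)  //  \lnot \lnot P, \lnot (\lnot Q \lor S).
  branch 1 (add \lnot P, (\lnot Q \lor S)):
    \lnot (\lnot P \leftrightarrow (\lnot Q \lor S)): β-rule — branch into \lnot P, \lnot (\lnot Q \lor S)  //  \lnot \lnot P, (\lnot Q \lor S).
      branch 1.1 (add \lnot P, \lnot (\lnot Q \lor S)):
        \lnot (\lnot Q \lor S): α-rule — add \lnot \lnot Q, \lnot S.
        (\lnot Q \lor S): β-rule — branch into \lnot Q  //  S.
          branch 1.1.1 (add \lnot Q):
            × closes — contains both Q and \lnot Q.
          branch 1.1.2 (add S):
            × closes — contains both S and \lnot S.
      branch 1.2 (add \lnot \lnot P, (\lnot Q \lor S)):
        × closes — contains both P and \lnot P.
  branch 2 (add \lnot \lnot P, \lnot (\lnot Q \lor S)):
    \lnot (\lnot Q \lor S): α-rule — add \lnot \lnot Q, \lnot S.
    \lnot (\lnot P \leftrightarrow (\lnot Q \lor S)): β-rule — branch into \lnot P, \lnot (\lnot Q \lor S)  //  \lnot \lnot P, (\lnot Q \lor S).
      branch 2.1 (add \lnot P, \lnot (\lnot Q \lor S)):
        × closes — contains both P and \lnot P.
      branch 2.2 (add \lnot \lnot P, (\lnot Q \lor S)):
        (\lnot Q \lor S): β-rule — branch into \lnot Q  //  S.
          branch 2.2.1 (add \lnot Q):
            × closes — contains both Q and \lnot Q.
          branch 2.2.2 (add S):
            × closes — contains both S and \lnot S.
All 6 branches close.
Every branch closed, so the negation is unsatisfiable and the formula is valid.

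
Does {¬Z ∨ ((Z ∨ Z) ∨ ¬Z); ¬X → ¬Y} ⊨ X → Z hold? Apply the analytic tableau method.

No

Initial set: {(¬Z ∨ ((Z ∨ Z) ∨ ¬Z)); (¬X → ¬Y); ¬(X → Z)}.
¬(X → Z): α-rule — add X, ¬Z.
(¬Z ∨ ((Z ∨ Z) ∨ ¬Z)): β-rule — branch into ¬Z  //  ((Z ∨ Z) ∨ ¬Z).
  branch 1 (add ¬Z):
    (¬X → ¬Y): β-rule — branch into ¬¬X  //  ¬Y.
      branch 1.1 (add ¬¬X):
        ○ open, literals {X=T, Z=F}.
      branch 1.2 (add ¬Y):
        ○ open, literals {X=T, Y=F, Z=F}.
  branch 2 (add ((Z ∨ Z) ∨ ¬Z)):
    (¬X → ¬Y): β-rule — branch into ¬¬X  //  ¬Y.
      branch 2.1 (add ¬¬X):
        ((Z ∨ Z) ∨ ¬Z): β-rule — branch into (Z ∨ Z)  //  ¬Z.
          branch 2.1.1 (add (Z ∨ Z)):
            (Z ∨ Z): β-rule — branch into Z  //  Z.
              branch 2.1.1.1 (add Z):
                × closes — contains both Z and ¬Z.
              branch 2.1.1.2 (add Z):
                × closes — contains both Z and ¬Z.
          branch 2.1.2 (add ¬Z):
            ○ open, literals {X=T, Z=F}.
      branch 2.2 (add ¬Y):
        ((Z ∨ Z) ∨ ¬Z): β-rule — branch into (Z ∨ Z)  //  ¬Z.
          branch 2.2.1 (add (Z ∨ Z)):
            (Z ∨ Z): β-rule — branch into Z  //  Z.
              branch 2.2.1.1 (add Z):
                × closes — contains both Z and ¬Z.
              branch 2.2.1.2 (add Z):
                × closes — contains both Z and ¬Z.
          branch 2.2.2 (add ¬Z):
            ○ open, literals {X=T, Y=F, Z=F}.
4 branches closed, 4 open.
An open branch gives a countermodel: X=T, Z=F (unmentioned atoms arbitrary); the premises hold there but the conclusion fails.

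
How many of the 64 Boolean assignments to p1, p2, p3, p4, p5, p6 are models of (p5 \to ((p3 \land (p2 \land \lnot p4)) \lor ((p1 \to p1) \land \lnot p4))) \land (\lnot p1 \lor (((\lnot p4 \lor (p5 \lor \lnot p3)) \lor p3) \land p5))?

32

Initial set: {((p5 \to ((p3 \land (p2 \land \lnot p4)) \lor ((p1 \to p1) \land \lnot p4))) \land (\lnot p1 \lor (((\lnot p4 \lor (p5 \lor \lnot p3)) \lor p3) \land p5)))}.
((p5 \to ((p3 \land (p2 \land \lnot p4)) \lor ((p1 \to p1) \land \lnot p4))) \land (\lnot p1 \lor (((\lnot p4 \lor (p5 \lor \lnot p3)) \lor p3) \land p5))): α-rule — add (p5 \to ((p3 \land (p2 \land \lnot p4)) \lor ((p1 \to p1) \land \lnot p4))), (\lnot p1 \lor (((\lnot p4 \lor (p5 \lor \lnot p3)) \lor p3) \land p5)).
(p5 \to ((p3 \land (p2 \land \lnot p4)) \lor ((p1 \to p1) \land \lnot p4))): β-rule — branch into \lnot p5  //  ((p3 \land (p2 \land \lnot p4)) \lor ((p1 \to p1) \land \lnot p4)).
  branch 1 (add \lnot p5):
    (\lnot p1 \lor (((\lnot p4 \lor (p5 \lor \lnot p3)) \lor p3) \land p5)): β-rule — branch into \lnot p1  //  (((\lnot p4 \lor (p5 \lor \lnot p3)) \lor p3) \land p5).
      branch 1.1 (add \lnot p1):
        ○ open, literals {p1=F, p5=F}.
      branch 1.2 (add (((\lnot p4 \lor (p5 \lor \lnot p3)) \lor p3) \land p5)):
        (((\lnot p4 \lor (p5 \lor \lnot p3)) \lor p3) \land p5): α-rule — add ((\lnot p4 \lor (p5 \lor \lnot p3)) \lor p3), p5.
        × closes — contains both p5 and \lnot p5.
  branch 2 (add ((p3 \land (p2 \land \lnot p4)) \lor ((p1 \to p1) \land \lnot p4))):
    (\lnot p1 \lor (((\lnot p4 \lor (p5 \lor \lnot p3)) \lor p3) \land p5)): β-rule — branch into \lnot p1  //  (((\lnot p4 \lor (p5 \lor \lnot p3)) \lor p3) \land p5).
      branch 2.1 (add \lnot p1):
        ((p3 \land (p2 \land \lnot p4)) \lor ((p1 \to p1) \land \lnot p4)): β-rule — branch into (p3 \land (p2 \land \lnot p4))  //  ((p1 \to p1) \land \lnot p4).
          branch 2.1.1 (add (p3 \land (p2 \land \lnot p4))):
            (p3 \land (p2 \land \lnot p4)): α-rule — add p3, (p2 \land \lnot p4).
            (p2 \land \lnot p4): α-rule — add p2, \lnot p4.
            ○ open, literals {p1=F, p2=T, p3=T, p4=F}.
          branch 2.1.2 (add ((p1 \to p1) \land \lnot p4)):
            ((p1 \to p1) \land \lnot p4): α-rule — add (p1 \to p1), \lnot p4.
            (p1 \to p1): β-rule — branch into \lnot p1  //  p1.
              branch 2.1.2.1 (add \lnot p1):
                ○ open, literals {p1=F, p4=F}.
              branch 2.1.2.2 (add p1):
                × closes — contains both p1 and \lnot p1.
      branch 2.2 (add (((\lnot p4 \lor (p5 \lor \lnot p3)) \lor p3) \land p5)):
        (((\lnot p4 \lor (p5 \lor \lnot p3)) \lor p3) \land p5): α-rule — add ((\lnot p4 \lor (p5 \lor \lnot p3)) \lor p3), p5.
        ((p3 \land (p2 \land \lnot p4)) \lor ((p1 \to p1) \land \lnot p4)): β-rule — branch into (p3 \land (p2 \land \lnot p4))  //  ((p1 \to p1) \land \lnot p4).
          branch 2.2.1 (add (p3 \land (p2 \land \lnot p4))):
            (p3 \land (p2 \land \lnot p4)): α-rule — add p3, (p2 \land \lnot p4).
            (p2 \land \lnot p4): α-rule — add p2, \lnot p4.
            ((\lnot p4 \lor (p5 \lor \lnot p3)) \lor p3): β-rule — branch into (\lnot p4 \lor (p5 \lor \lnot p3))  //  p3.
              branch 2.2.1.1 (add (\lnot p4 \lor (p5 \lor \lnot p3))):
                (\lnot p4 \lor (p5 \lor \lnot p3)): β-rule — branch into \lnot p4  //  (p5 \lor \lnot p3).
                  branch 2.2.1.1.1 (add \lnot p4):
                    ○ open, literals {p2=T, p3=T, p4=F, p5=T}.
                  branch 2.2.1.1.2 (add (p5 \lor \lnot p3)):
                    (p5 \lor \lnot p3): β-rule — branch into p5  //  \lnot p3.
                      branch 2.2.1.1.2.1 (add p5):
                        ○ open, literals {p2=T, p3=T, p4=F, p5=T}.
                      branch 2.2.1.1.2.2 (add \lnot p3):
                        × closes — contains both p3 and \lnot p3.
              branch 2.2.1.2 (add p3):
                ○ open, literals {p2=T, p3=T, p4=F, p5=T}.
          branch 2.2.2 (add ((p1 \to p1) \land \lnot p4)):
            ((p1 \to p1) \land \lnot p4): α-rule — add (p1 \to p1), \lnot p4.
            ((\lnot p4 \lor (p5 \lor \lnot p3)) \lor p3): β-rule — branch into (\lnot p4 \lor (p5 \lor \lnot p3))  //  p3.
              branch 2.2.2.1 (add (\lnot p4 \lor (p5 \lor \lnot p3))):
                (p1 \to p1): β-rule — branch into \lnot p1  //  p1.
                  branch 2.2.2.1.1 (add \lnot p1):
                    (\lnot p4 \lor (p5 \lor \lnot p3)): β-rule — branch into \lnot p4  //  (p5 \lor \lnot p3).
                      branch 2.2.2.1.1.1 (add \lnot p4):
                        ○ open, literals {p1=F, p4=F, p5=T}.
                      branch 2.2.2.1.1.2 (add (p5 \lor \lnot p3)):
                        (p5 \lor \lnot p3): β-rule — branch into p5  //  \lnot p3.
                          branch 2.2.2.1.1.2.1 (add p5):
                            ○ open, literals {p1=F, p4=F, p5=T}.
                          branch 2.2.2.1.1.2.2 (add \lnot p3):
                            ○ open, literals {p1=F, p3=F, p4=F, p5=T}.
                  branch 2.2.2.1.2 (add p1):
                    (\lnot p4 \lor (p5 \lor \lnot p3)): β-rule — branch into \lnot p4  //  (p5 \lor \lnot p3).
                      branch 2.2.2.1.2.1 (add \lnot p4):
                        ○ open, literals {p1=T, p4=F, p5=T}.
                      branch 2.2.2.1.2.2 (add (p5 \lor \lnot p3)):
                        (p5 \lor \lnot p3): β-rule — branch into p5  //  \lnot p3.
                          branch 2.2.2.1.2.2.1 (add p5):
                            ○ open, literals {p1=T, p4=F, p5=T}.
                          branch 2.2.2.1.2.2.2 (add \lnot p3):
                            ○ open, literals {p1=T, p3=F, p4=F, p5=T}.
              branch 2.2.2.2 (add p3):
                (p1 \to p1): β-rule — branch into \lnot p1  //  p1.
                  branch 2.2.2.2.1 (add \lnot p1):
                    ○ open, literals {p1=F, p3=T, p4=F, p5=T}.
                  branch 2.2.2.2.2 (add p1):
                    ○ open, literals {p1=T, p3=T, p4=F, p5=T}.
3 branches closed, 14 open.
Each open branch fixes some atoms; the unmentioned ones are free. Counting distinct full assignments: branch {p1=F, p5=F} (p2, p3, p4, p6) contributes 16 new; branch {p1=F, p2=T, p3=T, p4=F} (p5, p6) contributes 2 new; branch {p1=F, p4=F} (p2, p3, p5, p6) contributes 6 new; branch {p2=T, p3=T, p4=F, p5=T} (p1, p6) contributes 2 new; branch {p2=T, p3=T, p4=F, p5=T} (p1, p6) contributes 0 new; branch {p2=T, p3=T, p4=F, p5=T} (p1, p6) contributes 0 new; branch {p1=F, p4=F, p5=T} (p2, p3, p6) contributes 0 new; branch {p1=F, p4=F, p5=T} (p2, p3, p6) contributes 0 new; branch {p1=F, p3=F, p4=F, p5=T} (p2, p6) contributes 0 new; branch {p1=T, p4=F, p5=T} (p2, p3, p6) contributes 6 new; branch {p1=T, p4=F, p5=T} (p2, p3, p6) contributes 0 new; branch {p1=T, p3=F, p4=F, p5=T} (p2, p6) contributes 0 new; branch {p1=F, p3=T, p4=F, p5=T} (p2, p6) contributes 0 new; branch {p1=T, p3=T, p4=F, p5=T} (p2, p6) contributes 0 new. Total: 32.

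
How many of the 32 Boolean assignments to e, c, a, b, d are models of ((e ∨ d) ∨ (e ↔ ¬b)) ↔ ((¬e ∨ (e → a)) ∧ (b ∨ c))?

Initial set: {T (((e ∨ d) ∨ (e ↔ ¬b)) ↔ ((¬e ∨ (e → a)) ∧ (b ∨ c)))}.
T (((e ∨ d) ∨ (e ↔ ¬b)) ↔ ((¬e ∨ (e → a)) ∧ (b ∨ c))): β-rule — branch into T ((e ∨ d) ∨ (e ↔ ¬b)), T ((¬e ∨ (e → a)) ∧ (b ∨ c))  //  F ((e ∨ d) ∨ (e ↔ ¬b)), F ((¬e ∨ (e → a)) ∧ (b ∨ c)).
  branch 1 (add T ((e ∨ d) ∨ (e ↔ ¬b)), T ((¬e ∨ (e → a)) ∧ (b ∨ c))):
    T ((¬e ∨ (e → a)) ∧ (b ∨ c)): α-rule — add T (¬e ∨ (e → a)), T (b ∨ c).
    T ((e ∨ d) ∨ (e ↔ ¬b)): β-rule — branch into T (e ∨ d)  //  T (e ↔ ¬b).
      branch 1.1 (add T (e ∨ d)):
        T (¬e ∨ (e → a)): β-rule — branch into T ¬e  //  T (e → a).
          branch 1.1.1 (add T ¬e):
            T (b ∨ c): β-rule — branch into T b  //  T c.
              branch 1.1.1.1 (add T b):
                T (e ∨ d): β-rule — branch into T e  //  T d.
                  branch 1.1.1.1.1 (add T e):
                    × closes — contains both e and ¬e.
                  branch 1.1.1.1.2 (add T d):
                    ○ open, literals {b=T, d=T, e=F}.
              branch 1.1.1.2 (add T c):
                T (e ∨ d): β-rule — branch into T e  //  T d.
                  branch 1.1.1.2.1 (add T e):
                    × closes — contains both e and ¬e.
                  branch 1.1.1.2.2 (add T d):
                    ○ open, literals {c=T, d=T, e=F}.
          branch 1.1.2 (add T (e → a)):
            T (b ∨ c): β-rule — branch into T b  //  T c.
              branch 1.1.2.1 (add T b):
                T (e ∨ d): β-rule — branch into T e  //  T d.
                  branch 1.1.2.1.1 (add T e):
                    T (e → a): β-rule — branch into F e  //  T a.
                      branch 1.1.2.1.1.1 (add F e):
                        × closes — contains both e and ¬e.
                      branch 1.1.2.1.1.2 (add T a):
                        ○ open, literals {a=T, b=T, e=T}.
                  branch 1.1.2.1.2 (add T d):
                    T (e → a): β-rule — branch into F e  //  T a.
                      branch 1.1.2.1.2.1 (add F e):
                        ○ open, literals {b=T, d=T, e=F}.
                      branch 1.1.2.1.2.2 (add T a):
                        ○ open, literals {a=T, b=T, d=T}.
              branch 1.1.2.2 (add T c):
                T (e ∨ d): β-rule — branch into T e  //  T d.
                  branch 1.1.2.2.1 (add T e):
                    T (e → a): β-rule — branch into F e  //  T a.
                      branch 1.1.2.2.1.1 (add F e):
                        × closes — contains both e and ¬e.
                      branch 1.1.2.2.1.2 (add T a):
                        ○ open, literals {a=T, c=T, e=T}.
                  branch 1.1.2.2.2 (add T d):
                    T (e → a): β-rule — branch into F e  //  T a.
                      branch 1.1.2.2.2.1 (add F e):
                        ○ open, literals {c=T, d=T, e=F}.
                      branch 1.1.2.2.2.2 (add T a):
                        ○ open, literals {a=T, c=T, d=T}.
      branch 1.2 (add T (e ↔ ¬b)):
        T (¬e ∨ (e → a)): β-rule — branch into T ¬e  //  T (e → a).
          branch 1.2.1 (add T ¬e):
            T (b ∨ c): β-rule — branch into T b  //  T c.
              branch 1.2.1.1 (add T b):
                T (e ↔ ¬b): β-rule — branch into T e, T ¬b  //  F e, F ¬b.
                  branch 1.2.1.1.1 (add T e, T ¬b):
                    × closes — contains both e and ¬e.
                  branch 1.2.1.1.2 (add F e, F ¬b):
                    ○ open, literals {b=T, e=F}.
              branch 1.2.1.2 (add T c):
                T (e ↔ ¬b): β-rule — branch into T e, T ¬b  //  F e, F ¬b.
                  branch 1.2.1.2.1 (add T e, T ¬b):
                    × closes — contains both e and ¬e.
                  branch 1.2.1.2.2 (add F e, F ¬b):
                    ○ open, literals {b=T, c=T, e=F}.
          branch 1.2.2 (add T (e → a)):
            T (b ∨ c): β-rule — branch into T b  //  T c.
              branch 1.2.2.1 (add T b):
                T (e ↔ ¬b): β-rule — branch into T e, T ¬b  //  F e, F ¬b.
                  branch 1.2.2.1.1 (add T e, T ¬b):
                    × closes — contains both b and ¬b.
                  branch 1.2.2.1.2 (add F e, F ¬b):
                    T (e → a): β-rule — branch into F e  //  T a.
                      branch 1.2.2.1.2.1 (add F e):
                        ○ open, literals {b=T, e=F}.
                      branch 1.2.2.1.2.2 (add T a):
                        ○ open, literals {a=T, b=T, e=F}.
              branch 1.2.2.2 (add T c):
                T (e ↔ ¬b): β-rule — branch into T e, T ¬b  //  F e, F ¬b.
                  branch 1.2.2.2.1 (add T e, T ¬b):
                    T (e → a): β-rule — branch into F e  //  T a.
                      branch 1.2.2.2.1.1 (add F e):
                        × closes — contains both e and ¬e.
                      branch 1.2.2.2.1.2 (add T a):
                        ○ open, literals {a=T, b=F, c=T, e=T}.
                  branch 1.2.2.2.2 (add F e, F ¬b):
                    T (e → a): β-rule — branch into F e  //  T a.
                      branch 1.2.2.2.2.1 (add F e):
                        ○ open, literals {b=T, c=T, e=F}.
                      branch 1.2.2.2.2.2 (add T a):
                        ○ open, literals {a=T, b=T, c=T, e=F}.
  branch 2 (add F ((e ∨ d) ∨ (e ↔ ¬b)), F ((¬e ∨ (e → a)) ∧ (b ∨ c))):
    F ((e ∨ d) ∨ (e ↔ ¬b)): α-rule — add F (e ∨ d), F (e ↔ ¬b).
    F (e ∨ d): α-rule — add F e, F d.
    F ((¬e ∨ (e → a)) ∧ (b ∨ c)): β-rule — branch into F (¬e ∨ (e → a))  //  F (b ∨ c).
      branch 2.1 (add F (¬e ∨ (e → a))):
        F (¬e ∨ (e → a)): α-rule — add F ¬e, F (e → a).
        × closes — contains both e and ¬e.
      branch 2.2 (add F (b ∨ c)):
        F (b ∨ c): α-rule — add F b, F c.
        F (e ↔ ¬b): β-rule — branch into T e, F ¬b  //  F e, T ¬b.
          branch 2.2.1 (add T e, F ¬b):
            × closes — contains both e and ¬e.
          branch 2.2.2 (add F e, T ¬b):
            ○ open, literals {b=F, c=F, d=F, e=F}.
10 branches closed, 16 open.
Each open branch fixes some atoms; the unmentioned ones are free. Counting distinct full assignments: branch {b=T, d=T, e=F} (c, a) contributes 4 new; branch {c=T, d=T, e=F} (a, b) contributes 2 new; branch {a=T, b=T, e=T} (c, d) contributes 4 new; branch {b=T, d=T, e=F} (c, a) contributes 0 new; branch {a=T, b=T, d=T} (e, c) contributes 0 new; branch {a=T, c=T, e=T} (b, d) contributes 2 new; branch {c=T, d=T, e=F} (a, b) contributes 0 new; branch {a=T, c=T, d=T} (e, b) contributes 0 new; branch {b=T, e=F} (c, a, d) contributes 4 new; branch {b=T, c=T, e=F} (a, d) contributes 0 new; branch {b=T, e=F} (c, a, d) contributes 0 new; branch {a=T, b=T, e=F} (c, d) contributes 0 new; branch {a=T, b=F, c=T, e=T} (d) contributes 0 new; branch {b=T, c=T, e=F} (a, d) contributes 0 new; branch {a=T, b=T, c=T, e=F} (d) contributes 0 new; branch {b=F, c=F, d=F, e=F} (a) contributes 2 new. Total: 18.

18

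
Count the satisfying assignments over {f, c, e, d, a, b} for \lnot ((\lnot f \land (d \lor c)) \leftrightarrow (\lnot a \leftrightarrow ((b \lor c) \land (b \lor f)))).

32

Initial set: {\lnot ((\lnot f \land (d \lor c)) \leftrightarrow (\lnot a \leftrightarrow ((b \lor c) \land (b \lor f))))}.
\lnot ((\lnot f \land (d \lor c)) \leftrightarrow (\lnot a \leftrightarrow ((b \lor c) \land (b \lor f)))): β-rule — branch into (\lnot f \land (d \lor c)), \lnot (\lnot a \leftrightarrow ((b \lor c) \land (b \lor f)))  //  \lnot (\lnot f \land (d \lor c)), (\lnot a \leftrightarrow ((b \lor c) \land (b \lor f))).
  branch 1 (add (\lnot f \land (d \lor c)), \lnot (\lnot a \leftrightarrow ((b \lor c) \land (b \lor f)))):
    (\lnot f \land (d \lor c)): α-rule — add \lnot f, (d \lor c).
    \lnot (\lnot a \leftrightarrow ((b \lor c) \land (b \lor f))): β-rule — branch into \lnot a, \lnot ((b \lor c) \land (b \lor f))  //  \lnot \lnot a, ((b \lor c) \land (b \lor f)).
      branch 1.1 (add \lnot a, \lnot ((b \lor c) \land (b \lor f))):
        (d \lor c): β-rule — branch into d  //  c.
          branch 1.1.1 (add d):
            \lnot ((b \lor c) \land (b \lor f)): β-rule — branch into \lnot (b \lor c)  //  \lnot (b \lor f).
              branch 1.1.1.1 (add \lnot (b \lor c)):
                \lnot (b \lor c): α-rule — add \lnot b, \lnot c.
                ○ open, literals {a=F, b=F, c=F, d=T, f=F}.
              branch 1.1.1.2 (add \lnot (b \lor f)):
                \lnot (b \lor f): α-rule — add \lnot b, \lnot f.
                ○ open, literals {a=F, b=F, d=T, f=F}.
          branch 1.1.2 (add c):
            \lnot ((b \lor c) \land (b \lor f)): β-rule — branch into \lnot (b \lor c)  //  \lnot (b \lor f).
              branch 1.1.2.1 (add \lnot (b \lor c)):
                \lnot (b \lor c): α-rule — add \lnot b, \lnot c.
                × closes — contains both c and \lnot c.
              branch 1.1.2.2 (add \lnot (b \lor f)):
                \lnot (b \lor f): α-rule — add \lnot b, \lnot f.
                ○ open, literals {a=F, b=F, c=T, f=F}.
      branch 1.2 (add \lnot \lnot a, ((b \lor c) \land (b \lor f))):
        ((b \lor c) \land (b \lor f)): α-rule — add (b \lor c), (b \lor f).
        (d \lor c): β-rule — branch into d  //  c.
          branch 1.2.1 (add d):
            (b \lor c): β-rule — branch into b  //  c.
              branch 1.2.1.1 (add b):
                (b \lor f): β-rule — branch into b  //  f.
                  branch 1.2.1.1.1 (add b):
                    ○ open, literals {a=T, b=T, d=T, f=F}.
                  branch 1.2.1.1.2 (add f):
                    × closes — contains both f and \lnot f.
              branch 1.2.1.2 (add c):
                (b \lor f): β-rule — branch into b  //  f.
                  branch 1.2.1.2.1 (add b):
                    ○ open, literals {a=T, b=T, c=T, d=T, f=F}.
                  branch 1.2.1.2.2 (add f):
                    × closes — contains both f and \lnot f.
          branch 1.2.2 (add c):
            (b \lor c): β-rule — branch into b  //  c.
              branch 1.2.2.1 (add b):
                (b \lor f): β-rule — branch into b  //  f.
                  branch 1.2.2.1.1 (add b):
                    ○ open, literals {a=T, b=T, c=T, f=F}.
                  branch 1.2.2.1.2 (add f):
                    × closes — contains both f and \lnot f.
              branch 1.2.2.2 (add c):
                (b \lor f): β-rule — branch into b  //  f.
                  branch 1.2.2.2.1 (add b):
                    ○ open, literals {a=T, b=T, c=T, f=F}.
                  branch 1.2.2.2.2 (add f):
                    × closes — contains both f and \lnot f.
  branch 2 (add \lnot (\lnot f \land (d \lor c)), (\lnot a \leftrightarrow ((b \lor c) \land (b \lor f)))):
    \lnot (\lnot f \land (d \lor c)): β-rule — branch into \lnot \lnot f  //  \lnot (d \lor c).
      branch 2.1 (add \lnot \lnot f):
        (\lnot a \leftrightarrow ((b \lor c) \land (b \lor f))): β-rule — branch into \lnot a, ((b \lor c) \land (b \lor f))  //  \lnot \lnot a, \lnot ((b \lor c) \land (b \lor f)).
          branch 2.1.1 (add \lnot a, ((b \lor c) \land (b \lor f))):
            ((b \lor c) \land (b \lor f)): α-rule — add (b \lor c), (b \lor f).
            (b \lor c): β-rule — branch into b  //  c.
              branch 2.1.1.1 (add b):
                (b \lor f): β-rule — branch into b  //  f.
                  branch 2.1.1.1.1 (add b):
                    ○ open, literals {a=F, b=T, f=T}.
                  branch 2.1.1.1.2 (add f):
                    ○ open, literals {a=F, b=T, f=T}.
              branch 2.1.1.2 (add c):
                (b \lor f): β-rule — branch into b  //  f.
                  branch 2.1.1.2.1 (add b):
                    ○ open, literals {a=F, b=T, c=T, f=T}.
                  branch 2.1.1.2.2 (add f):
                    ○ open, literals {a=F, c=T, f=T}.
          branch 2.1.2 (add \lnot \lnot a, \lnot ((b \lor c) \land (b \lor f))):
            \lnot ((b \lor c) \land (b \lor f)): β-rule — branch into \lnot (b \lor c)  //  \lnot (b \lor f).
              branch 2.1.2.1 (add \lnot (b \lor c)):
                \lnot (b \lor c): α-rule — add \lnot b, \lnot c.
                ○ open, literals {a=T, b=F, c=F, f=T}.
              branch 2.1.2.2 (add \lnot (b \lor f)):
                \lnot (b \lor f): α-rule — add \lnot b, \lnot f.
                × closes — contains both f and \lnot f.
      branch 2.2 (add \lnot (d \lor c)):
        \lnot (d \lor c): α-rule — add \lnot d, \lnot c.
        (\lnot a \leftrightarrow ((b \lor c) \land (b \lor f))): β-rule — branch into \lnot a, ((b \lor c) \land (b \lor f))  //  \lnot \lnot a, \lnot ((b \lor c) \land (b \lor f)).
          branch 2.2.1 (add \lnot a, ((b \lor c) \land (b \lor f))):
            ((b \lor c) \land (b \lor f)): α-rule — add (b \lor c), (b \lor f).
            (b \lor c): β-rule — branch into b  //  c.
              branch 2.2.1.1 (add b):
                (b \lor f): β-rule — branch into b  //  f.
                  branch 2.2.1.1.1 (add b):
                    ○ open, literals {a=F, b=T, c=F, d=F}.
                  branch 2.2.1.1.2 (add f):
                    ○ open, literals {a=F, b=T, c=F, d=F, f=T}.
              branch 2.2.1.2 (add c):
                × closes — contains both c and \lnot c.
          branch 2.2.2 (add \lnot \lnot a, \lnot ((b \lor c) \land (b \lor f))):
            \lnot ((b \lor c) \land (b \lor f)): β-rule — branch into \lnot (b \lor c)  //  \lnot (b \lor f).
              branch 2.2.2.1 (add \lnot (b \lor c)):
                \lnot (b \lor c): α-rule — add \lnot b, \lnot c.
                ○ open, literals {a=T, b=F, c=F, d=F}.
              branch 2.2.2.2 (add \lnot (b \lor f)):
                \lnot (b \lor f): α-rule — add \lnot b, \lnot f.
                ○ open, literals {a=T, b=F, c=F, d=F, f=F}.
7 branches closed, 16 open.
Each open branch fixes some atoms; the unmentioned ones are free. Counting distinct full assignments: branch {a=F, b=F, c=F, d=T, f=F} (e) contributes 2 new; branch {a=F, b=F, d=T, f=F} (c, e) contributes 2 new; branch {a=F, b=F, c=T, f=F} (e, d) contributes 2 new; branch {a=T, b=T, d=T, f=F} (c, e) contributes 4 new; branch {a=T, b=T, c=T, d=T, f=F} (e) contributes 0 new; branch {a=T, b=T, c=T, f=F} (e, d) contributes 2 new; branch {a=T, b=T, c=T, f=F} (e, d) contributes 0 new; branch {a=F, b=T, f=T} (c, e, d) contributes 8 new; branch {a=F, b=T, f=T} (c, e, d) contributes 0 new; branch {a=F, b=T, c=T, f=T} (e, d) contributes 0 new; branch {a=F, c=T, f=T} (e, d, b) contributes 4 new; branch {a=T, b=F, c=F, f=T} (e, d) contributes 4 new; branch {a=F, b=T, c=F, d=F} (f, e) contributes 2 new; branch {a=F, b=T, c=F, d=F, f=T} (e) contributes 0 new; branch {a=T, b=F, c=F, d=F} (f, e) contributes 2 new; branch {a=T, b=F, c=F, d=F, f=F} (e) contributes 0 new. Total: 32.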